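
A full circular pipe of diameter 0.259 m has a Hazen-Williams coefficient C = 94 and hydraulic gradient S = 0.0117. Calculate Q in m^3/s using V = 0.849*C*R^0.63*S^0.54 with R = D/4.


For a full circular pipe, R = D/4 = 0.259/4 = 0.0648 m.
V = 0.849 * 94 * 0.0648^0.63 * 0.0117^0.54
  = 0.849 * 94 * 0.178271 * 0.090536
  = 1.2881 m/s.
Pipe area A = pi*D^2/4 = pi*0.259^2/4 = 0.0527 m^2.
Q = A * V = 0.0527 * 1.2881 = 0.0679 m^3/s.

0.0679


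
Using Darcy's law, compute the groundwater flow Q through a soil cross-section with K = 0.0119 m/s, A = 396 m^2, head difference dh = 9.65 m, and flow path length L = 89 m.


Darcy's law: Q = K * A * i, where i = dh/L.
Hydraulic gradient i = 9.65 / 89 = 0.108427.
Q = 0.0119 * 396 * 0.108427
  = 0.511 m^3/s.

0.511


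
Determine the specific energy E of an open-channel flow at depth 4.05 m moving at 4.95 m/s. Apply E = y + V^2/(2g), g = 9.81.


Specific energy E = y + V^2/(2g).
Velocity head = V^2/(2g) = 4.95^2 / (2*9.81) = 24.5025 / 19.62 = 1.2489 m.
E = 4.05 + 1.2489 = 5.2989 m.

5.2989


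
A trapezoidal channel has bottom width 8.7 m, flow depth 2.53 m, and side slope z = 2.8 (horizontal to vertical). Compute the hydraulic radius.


For a trapezoidal section with side slope z:
A = (b + z*y)*y = (8.7 + 2.8*2.53)*2.53 = 39.934 m^2.
P = b + 2*y*sqrt(1 + z^2) = 8.7 + 2*2.53*sqrt(1 + 2.8^2) = 23.744 m.
R = A/P = 39.934 / 23.744 = 1.6818 m.

1.6818


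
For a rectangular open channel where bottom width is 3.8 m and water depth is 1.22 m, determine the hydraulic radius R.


For a rectangular section:
Flow area A = b * y = 3.8 * 1.22 = 4.64 m^2.
Wetted perimeter P = b + 2y = 3.8 + 2*1.22 = 6.24 m.
Hydraulic radius R = A/P = 4.64 / 6.24 = 0.7429 m.

0.7429


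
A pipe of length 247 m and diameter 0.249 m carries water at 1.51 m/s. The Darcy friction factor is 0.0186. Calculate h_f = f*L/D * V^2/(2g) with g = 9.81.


Darcy-Weisbach equation: h_f = f * (L/D) * V^2/(2g).
f * L/D = 0.0186 * 247/0.249 = 18.4506.
V^2/(2g) = 1.51^2 / (2*9.81) = 2.2801 / 19.62 = 0.1162 m.
h_f = 18.4506 * 0.1162 = 2.144 m.

2.144


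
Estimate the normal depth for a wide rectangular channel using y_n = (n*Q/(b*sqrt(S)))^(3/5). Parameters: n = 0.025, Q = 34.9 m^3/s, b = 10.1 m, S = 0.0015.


We use the wide-channel approximation y_n = (n*Q/(b*sqrt(S)))^(3/5).
sqrt(S) = sqrt(0.0015) = 0.03873.
Numerator: n*Q = 0.025 * 34.9 = 0.8725.
Denominator: b*sqrt(S) = 10.1 * 0.03873 = 0.391173.
arg = 2.2305.
y_n = 2.2305^(3/5) = 1.6182 m.

1.6182


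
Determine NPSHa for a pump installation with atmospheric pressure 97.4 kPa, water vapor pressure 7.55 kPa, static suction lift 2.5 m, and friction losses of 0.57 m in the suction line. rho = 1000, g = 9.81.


NPSHa = p_atm/(rho*g) - z_s - hf_s - p_vap/(rho*g).
p_atm/(rho*g) = 97.4*1000 / (1000*9.81) = 9.929 m.
p_vap/(rho*g) = 7.55*1000 / (1000*9.81) = 0.77 m.
NPSHa = 9.929 - 2.5 - 0.57 - 0.77
      = 6.09 m.

6.09


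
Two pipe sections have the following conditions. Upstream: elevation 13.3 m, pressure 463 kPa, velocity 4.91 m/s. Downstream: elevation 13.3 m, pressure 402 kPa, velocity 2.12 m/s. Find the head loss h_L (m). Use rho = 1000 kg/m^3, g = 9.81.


Total head at each section: H = z + p/(rho*g) + V^2/(2g).
H1 = 13.3 + 463*1000/(1000*9.81) + 4.91^2/(2*9.81)
   = 13.3 + 47.197 + 1.2288
   = 61.725 m.
H2 = 13.3 + 402*1000/(1000*9.81) + 2.12^2/(2*9.81)
   = 13.3 + 40.979 + 0.2291
   = 54.508 m.
h_L = H1 - H2 = 61.725 - 54.508 = 7.218 m.

7.218


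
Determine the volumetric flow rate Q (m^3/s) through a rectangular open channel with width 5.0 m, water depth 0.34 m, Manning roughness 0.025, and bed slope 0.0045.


For a rectangular channel, the cross-sectional area A = b * y = 5.0 * 0.34 = 1.7 m^2.
The wetted perimeter P = b + 2y = 5.0 + 2*0.34 = 5.68 m.
Hydraulic radius R = A/P = 1.7/5.68 = 0.2993 m.
Velocity V = (1/n)*R^(2/3)*S^(1/2) = (1/0.025)*0.2993^(2/3)*0.0045^(1/2) = 1.2006 m/s.
Discharge Q = A * V = 1.7 * 1.2006 = 2.041 m^3/s.

2.041


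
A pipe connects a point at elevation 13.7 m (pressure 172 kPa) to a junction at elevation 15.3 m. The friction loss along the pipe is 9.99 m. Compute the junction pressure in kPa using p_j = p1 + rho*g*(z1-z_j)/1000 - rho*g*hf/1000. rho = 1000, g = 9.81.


Junction pressure: p_j = p1 + rho*g*(z1 - z_j)/1000 - rho*g*hf/1000.
Elevation term = 1000*9.81*(13.7 - 15.3)/1000 = -15.696 kPa.
Friction term = 1000*9.81*9.99/1000 = 98.002 kPa.
p_j = 172 + -15.696 - 98.002 = 58.3 kPa.

58.3


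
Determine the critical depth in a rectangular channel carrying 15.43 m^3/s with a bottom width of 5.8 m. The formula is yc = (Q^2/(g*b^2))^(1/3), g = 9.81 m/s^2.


Using yc = (Q^2 / (g * b^2))^(1/3):
Q^2 = 15.43^2 = 238.08.
g * b^2 = 9.81 * 5.8^2 = 9.81 * 33.64 = 330.01.
Q^2 / (g*b^2) = 238.08 / 330.01 = 0.7214.
yc = 0.7214^(1/3) = 0.8969 m.

0.8969


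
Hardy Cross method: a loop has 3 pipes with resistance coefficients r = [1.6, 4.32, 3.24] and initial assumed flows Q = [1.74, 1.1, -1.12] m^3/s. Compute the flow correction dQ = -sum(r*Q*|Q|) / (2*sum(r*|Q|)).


Numerator terms (r*Q*|Q|): 1.6*1.74*|1.74| = 4.8442; 4.32*1.1*|1.1| = 5.2272; 3.24*-1.12*|-1.12| = -4.0643.
Sum of numerator = 6.0071.
Denominator terms (r*|Q|): 1.6*|1.74| = 2.784; 4.32*|1.1| = 4.752; 3.24*|-1.12| = 3.6288.
2 * sum of denominator = 2 * 11.1648 = 22.3296.
dQ = -6.0071 / 22.3296 = -0.269 m^3/s.

-0.269


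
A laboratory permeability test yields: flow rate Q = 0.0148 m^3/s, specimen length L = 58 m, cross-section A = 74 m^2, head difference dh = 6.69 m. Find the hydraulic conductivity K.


From K = Q*L / (A*dh):
Numerator: Q*L = 0.0148 * 58 = 0.8584.
Denominator: A*dh = 74 * 6.69 = 495.06.
K = 0.8584 / 495.06 = 0.001734 m/s.

0.001734


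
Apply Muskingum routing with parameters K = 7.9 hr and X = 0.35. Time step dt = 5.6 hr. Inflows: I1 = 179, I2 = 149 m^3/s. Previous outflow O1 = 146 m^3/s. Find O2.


Muskingum coefficients:
denom = 2*K*(1-X) + dt = 2*7.9*(1-0.35) + 5.6 = 15.87.
C0 = (dt - 2*K*X)/denom = (5.6 - 2*7.9*0.35)/15.87 = 0.0044.
C1 = (dt + 2*K*X)/denom = (5.6 + 2*7.9*0.35)/15.87 = 0.7013.
C2 = (2*K*(1-X) - dt)/denom = 0.2943.
O2 = C0*I2 + C1*I1 + C2*O1
   = 0.0044*149 + 0.7013*179 + 0.2943*146
   = 169.16 m^3/s.

169.16


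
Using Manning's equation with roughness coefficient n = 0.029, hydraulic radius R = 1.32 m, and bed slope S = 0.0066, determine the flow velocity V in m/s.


Manning's equation gives V = (1/n) * R^(2/3) * S^(1/2).
First, compute R^(2/3) = 1.32^(2/3) = 1.2033.
Next, S^(1/2) = 0.0066^(1/2) = 0.08124.
Then 1/n = 1/0.029 = 34.48.
V = 34.48 * 1.2033 * 0.08124 = 3.371 m/s.

3.371


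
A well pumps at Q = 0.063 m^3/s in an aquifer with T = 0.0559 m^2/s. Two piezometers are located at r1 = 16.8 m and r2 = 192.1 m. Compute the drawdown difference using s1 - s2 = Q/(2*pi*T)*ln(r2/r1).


Thiem equation: s1 - s2 = Q/(2*pi*T) * ln(r2/r1).
ln(r2/r1) = ln(192.1/16.8) = 2.4366.
Q/(2*pi*T) = 0.063 / (2*pi*0.0559) = 0.063 / 0.3512 = 0.1794.
s1 - s2 = 0.1794 * 2.4366 = 0.4371 m.

0.4371


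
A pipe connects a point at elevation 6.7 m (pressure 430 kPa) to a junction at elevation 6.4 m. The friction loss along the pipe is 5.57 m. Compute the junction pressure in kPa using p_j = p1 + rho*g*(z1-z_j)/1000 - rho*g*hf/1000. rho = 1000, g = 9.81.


Junction pressure: p_j = p1 + rho*g*(z1 - z_j)/1000 - rho*g*hf/1000.
Elevation term = 1000*9.81*(6.7 - 6.4)/1000 = 2.943 kPa.
Friction term = 1000*9.81*5.57/1000 = 54.642 kPa.
p_j = 430 + 2.943 - 54.642 = 378.3 kPa.

378.3


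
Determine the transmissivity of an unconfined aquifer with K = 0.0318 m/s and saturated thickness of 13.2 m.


Transmissivity is defined as T = K * h.
T = 0.0318 * 13.2
  = 0.4198 m^2/s.

0.4198


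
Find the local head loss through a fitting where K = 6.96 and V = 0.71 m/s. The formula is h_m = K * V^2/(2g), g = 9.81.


Minor loss formula: h_m = K * V^2/(2g).
V^2 = 0.71^2 = 0.5041.
V^2/(2g) = 0.5041 / 19.62 = 0.0257 m.
h_m = 6.96 * 0.0257 = 0.1788 m.

0.1788


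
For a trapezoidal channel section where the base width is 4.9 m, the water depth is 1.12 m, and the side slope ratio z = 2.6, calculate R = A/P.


For a trapezoidal section with side slope z:
A = (b + z*y)*y = (4.9 + 2.6*1.12)*1.12 = 8.749 m^2.
P = b + 2*y*sqrt(1 + z^2) = 4.9 + 2*1.12*sqrt(1 + 2.6^2) = 11.14 m.
R = A/P = 8.749 / 11.14 = 0.7854 m.

0.7854


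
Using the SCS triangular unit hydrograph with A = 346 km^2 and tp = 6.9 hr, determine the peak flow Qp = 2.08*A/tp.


SCS formula: Qp = 2.08 * A / tp.
Qp = 2.08 * 346 / 6.9
   = 719.68 / 6.9
   = 104.3 m^3/s per cm.

104.3


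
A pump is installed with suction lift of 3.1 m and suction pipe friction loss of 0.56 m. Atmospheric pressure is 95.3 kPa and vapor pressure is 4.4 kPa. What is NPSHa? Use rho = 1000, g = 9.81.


NPSHa = p_atm/(rho*g) - z_s - hf_s - p_vap/(rho*g).
p_atm/(rho*g) = 95.3*1000 / (1000*9.81) = 9.715 m.
p_vap/(rho*g) = 4.4*1000 / (1000*9.81) = 0.449 m.
NPSHa = 9.715 - 3.1 - 0.56 - 0.449
      = 5.61 m.

5.61


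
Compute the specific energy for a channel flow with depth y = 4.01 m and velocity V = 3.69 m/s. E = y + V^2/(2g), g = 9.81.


Specific energy E = y + V^2/(2g).
Velocity head = V^2/(2g) = 3.69^2 / (2*9.81) = 13.6161 / 19.62 = 0.694 m.
E = 4.01 + 0.694 = 4.704 m.

4.704


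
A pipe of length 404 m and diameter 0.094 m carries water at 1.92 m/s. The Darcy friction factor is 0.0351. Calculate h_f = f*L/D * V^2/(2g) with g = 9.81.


Darcy-Weisbach equation: h_f = f * (L/D) * V^2/(2g).
f * L/D = 0.0351 * 404/0.094 = 150.8553.
V^2/(2g) = 1.92^2 / (2*9.81) = 3.6864 / 19.62 = 0.1879 m.
h_f = 150.8553 * 0.1879 = 28.344 m.

28.344


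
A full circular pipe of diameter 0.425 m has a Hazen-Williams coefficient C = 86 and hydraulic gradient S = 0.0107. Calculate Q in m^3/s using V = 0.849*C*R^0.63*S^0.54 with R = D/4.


For a full circular pipe, R = D/4 = 0.425/4 = 0.1062 m.
V = 0.849 * 86 * 0.1062^0.63 * 0.0107^0.54
  = 0.849 * 86 * 0.243549 * 0.086271
  = 1.5341 m/s.
Pipe area A = pi*D^2/4 = pi*0.425^2/4 = 0.1419 m^2.
Q = A * V = 0.1419 * 1.5341 = 0.2176 m^3/s.

0.2176


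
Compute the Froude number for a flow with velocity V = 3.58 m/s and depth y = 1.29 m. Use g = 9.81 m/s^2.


The Froude number is defined as Fr = V / sqrt(g*y).
g*y = 9.81 * 1.29 = 12.6549.
sqrt(g*y) = sqrt(12.6549) = 3.5574.
Fr = 3.58 / 3.5574 = 1.0064.

1.0064


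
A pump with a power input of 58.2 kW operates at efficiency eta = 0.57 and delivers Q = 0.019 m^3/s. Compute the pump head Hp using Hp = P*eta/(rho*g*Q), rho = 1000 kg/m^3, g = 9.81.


Pump head formula: Hp = P * eta / (rho * g * Q).
Numerator: P * eta = 58.2 * 1000 * 0.57 = 33174.0 W.
Denominator: rho * g * Q = 1000 * 9.81 * 0.019 = 186.39.
Hp = 33174.0 / 186.39 = 177.98 m.

177.98


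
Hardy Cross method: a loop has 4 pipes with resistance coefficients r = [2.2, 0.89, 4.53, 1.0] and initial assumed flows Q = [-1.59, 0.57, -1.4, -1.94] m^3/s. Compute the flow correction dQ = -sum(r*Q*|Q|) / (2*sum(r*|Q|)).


Numerator terms (r*Q*|Q|): 2.2*-1.59*|-1.59| = -5.5618; 0.89*0.57*|0.57| = 0.2892; 4.53*-1.4*|-1.4| = -8.8788; 1.0*-1.94*|-1.94| = -3.7636.
Sum of numerator = -17.9151.
Denominator terms (r*|Q|): 2.2*|-1.59| = 3.498; 0.89*|0.57| = 0.5073; 4.53*|-1.4| = 6.342; 1.0*|-1.94| = 1.94.
2 * sum of denominator = 2 * 12.2873 = 24.5746.
dQ = --17.9151 / 24.5746 = 0.729 m^3/s.

0.729


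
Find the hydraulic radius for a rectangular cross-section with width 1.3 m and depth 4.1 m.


For a rectangular section:
Flow area A = b * y = 1.3 * 4.1 = 5.33 m^2.
Wetted perimeter P = b + 2y = 1.3 + 2*4.1 = 9.5 m.
Hydraulic radius R = A/P = 5.33 / 9.5 = 0.5611 m.

0.5611


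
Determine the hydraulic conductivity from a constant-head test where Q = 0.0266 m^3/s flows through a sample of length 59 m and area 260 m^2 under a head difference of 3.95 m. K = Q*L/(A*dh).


From K = Q*L / (A*dh):
Numerator: Q*L = 0.0266 * 59 = 1.5694.
Denominator: A*dh = 260 * 3.95 = 1027.0.
K = 1.5694 / 1027.0 = 0.001528 m/s.

0.001528


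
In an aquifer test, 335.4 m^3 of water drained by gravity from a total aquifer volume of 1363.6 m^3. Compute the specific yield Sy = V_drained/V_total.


Specific yield Sy = Volume drained / Total volume.
Sy = 335.4 / 1363.6
   = 0.246.

0.246


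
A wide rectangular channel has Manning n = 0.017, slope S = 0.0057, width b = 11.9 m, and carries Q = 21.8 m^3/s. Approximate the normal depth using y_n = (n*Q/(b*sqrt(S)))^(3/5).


We use the wide-channel approximation y_n = (n*Q/(b*sqrt(S)))^(3/5).
sqrt(S) = sqrt(0.0057) = 0.075498.
Numerator: n*Q = 0.017 * 21.8 = 0.3706.
Denominator: b*sqrt(S) = 11.9 * 0.075498 = 0.898426.
arg = 0.4125.
y_n = 0.4125^(3/5) = 0.5878 m.

0.5878


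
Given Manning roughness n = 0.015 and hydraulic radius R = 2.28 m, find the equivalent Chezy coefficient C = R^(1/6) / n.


The Chezy coefficient relates to Manning's n through C = R^(1/6) / n.
R^(1/6) = 2.28^(1/6) = 1.147244.
C = 1.147244 / 0.015 = 76.48 m^(1/2)/s.

76.48


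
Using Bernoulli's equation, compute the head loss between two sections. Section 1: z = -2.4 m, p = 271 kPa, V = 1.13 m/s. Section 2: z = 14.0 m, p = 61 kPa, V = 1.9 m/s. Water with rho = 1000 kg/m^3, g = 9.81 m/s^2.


Total head at each section: H = z + p/(rho*g) + V^2/(2g).
H1 = -2.4 + 271*1000/(1000*9.81) + 1.13^2/(2*9.81)
   = -2.4 + 27.625 + 0.0651
   = 25.29 m.
H2 = 14.0 + 61*1000/(1000*9.81) + 1.9^2/(2*9.81)
   = 14.0 + 6.218 + 0.184
   = 20.402 m.
h_L = H1 - H2 = 25.29 - 20.402 = 4.888 m.

4.888


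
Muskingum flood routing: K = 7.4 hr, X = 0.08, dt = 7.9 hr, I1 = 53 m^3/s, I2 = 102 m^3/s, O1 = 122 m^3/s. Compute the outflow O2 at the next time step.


Muskingum coefficients:
denom = 2*K*(1-X) + dt = 2*7.4*(1-0.08) + 7.9 = 21.516.
C0 = (dt - 2*K*X)/denom = (7.9 - 2*7.4*0.08)/21.516 = 0.3121.
C1 = (dt + 2*K*X)/denom = (7.9 + 2*7.4*0.08)/21.516 = 0.4222.
C2 = (2*K*(1-X) - dt)/denom = 0.2657.
O2 = C0*I2 + C1*I1 + C2*O1
   = 0.3121*102 + 0.4222*53 + 0.2657*122
   = 86.63 m^3/s.

86.63


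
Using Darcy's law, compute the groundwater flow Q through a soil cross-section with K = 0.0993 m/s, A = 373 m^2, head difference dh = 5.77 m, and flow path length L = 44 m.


Darcy's law: Q = K * A * i, where i = dh/L.
Hydraulic gradient i = 5.77 / 44 = 0.131136.
Q = 0.0993 * 373 * 0.131136
  = 4.8571 m^3/s.

4.8571


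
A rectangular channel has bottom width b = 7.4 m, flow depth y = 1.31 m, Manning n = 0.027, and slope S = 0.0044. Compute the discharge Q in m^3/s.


For a rectangular channel, the cross-sectional area A = b * y = 7.4 * 1.31 = 9.69 m^2.
The wetted perimeter P = b + 2y = 7.4 + 2*1.31 = 10.02 m.
Hydraulic radius R = A/P = 9.69/10.02 = 0.9675 m.
Velocity V = (1/n)*R^(2/3)*S^(1/2) = (1/0.027)*0.9675^(2/3)*0.0044^(1/2) = 2.4032 m/s.
Discharge Q = A * V = 9.69 * 2.4032 = 23.296 m^3/s.

23.296


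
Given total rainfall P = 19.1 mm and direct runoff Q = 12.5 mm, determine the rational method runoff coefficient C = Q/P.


The runoff coefficient C = runoff depth / rainfall depth.
C = 12.5 / 19.1
  = 0.6545.

0.6545


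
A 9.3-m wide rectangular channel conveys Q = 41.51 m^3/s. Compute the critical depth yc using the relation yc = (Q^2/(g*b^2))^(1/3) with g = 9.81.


Using yc = (Q^2 / (g * b^2))^(1/3):
Q^2 = 41.51^2 = 1723.08.
g * b^2 = 9.81 * 9.3^2 = 9.81 * 86.49 = 848.47.
Q^2 / (g*b^2) = 1723.08 / 848.47 = 2.0308.
yc = 2.0308^(1/3) = 1.2664 m.

1.2664


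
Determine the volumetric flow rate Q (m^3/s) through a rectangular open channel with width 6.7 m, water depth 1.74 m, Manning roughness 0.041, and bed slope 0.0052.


For a rectangular channel, the cross-sectional area A = b * y = 6.7 * 1.74 = 11.66 m^2.
The wetted perimeter P = b + 2y = 6.7 + 2*1.74 = 10.18 m.
Hydraulic radius R = A/P = 11.66/10.18 = 1.1452 m.
Velocity V = (1/n)*R^(2/3)*S^(1/2) = (1/0.041)*1.1452^(2/3)*0.0052^(1/2) = 1.9252 m/s.
Discharge Q = A * V = 11.66 * 1.9252 = 22.444 m^3/s.

22.444


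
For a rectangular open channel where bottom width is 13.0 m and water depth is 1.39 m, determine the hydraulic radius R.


For a rectangular section:
Flow area A = b * y = 13.0 * 1.39 = 18.07 m^2.
Wetted perimeter P = b + 2y = 13.0 + 2*1.39 = 15.78 m.
Hydraulic radius R = A/P = 18.07 / 15.78 = 1.1451 m.

1.1451


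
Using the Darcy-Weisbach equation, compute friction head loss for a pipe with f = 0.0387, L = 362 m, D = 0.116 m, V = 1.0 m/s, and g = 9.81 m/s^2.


Darcy-Weisbach equation: h_f = f * (L/D) * V^2/(2g).
f * L/D = 0.0387 * 362/0.116 = 120.7707.
V^2/(2g) = 1.0^2 / (2*9.81) = 1.0 / 19.62 = 0.051 m.
h_f = 120.7707 * 0.051 = 6.155 m.

6.155


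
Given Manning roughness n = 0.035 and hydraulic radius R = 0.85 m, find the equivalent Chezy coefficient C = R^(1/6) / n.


The Chezy coefficient relates to Manning's n through C = R^(1/6) / n.
R^(1/6) = 0.85^(1/6) = 0.973277.
C = 0.973277 / 0.035 = 27.81 m^(1/2)/s.

27.81


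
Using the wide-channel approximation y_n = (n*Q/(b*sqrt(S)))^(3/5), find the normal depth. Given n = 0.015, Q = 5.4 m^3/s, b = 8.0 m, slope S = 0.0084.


We use the wide-channel approximation y_n = (n*Q/(b*sqrt(S)))^(3/5).
sqrt(S) = sqrt(0.0084) = 0.091652.
Numerator: n*Q = 0.015 * 5.4 = 0.081.
Denominator: b*sqrt(S) = 8.0 * 0.091652 = 0.733216.
arg = 0.1105.
y_n = 0.1105^(3/5) = 0.2667 m.

0.2667


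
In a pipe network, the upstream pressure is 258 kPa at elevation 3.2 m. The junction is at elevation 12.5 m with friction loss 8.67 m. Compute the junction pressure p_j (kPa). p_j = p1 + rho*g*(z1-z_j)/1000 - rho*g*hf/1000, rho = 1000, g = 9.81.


Junction pressure: p_j = p1 + rho*g*(z1 - z_j)/1000 - rho*g*hf/1000.
Elevation term = 1000*9.81*(3.2 - 12.5)/1000 = -91.233 kPa.
Friction term = 1000*9.81*8.67/1000 = 85.053 kPa.
p_j = 258 + -91.233 - 85.053 = 81.71 kPa.

81.71


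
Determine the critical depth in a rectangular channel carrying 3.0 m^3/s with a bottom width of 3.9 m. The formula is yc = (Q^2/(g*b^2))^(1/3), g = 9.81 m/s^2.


Using yc = (Q^2 / (g * b^2))^(1/3):
Q^2 = 3.0^2 = 9.0.
g * b^2 = 9.81 * 3.9^2 = 9.81 * 15.21 = 149.21.
Q^2 / (g*b^2) = 9.0 / 149.21 = 0.0603.
yc = 0.0603^(1/3) = 0.3922 m.

0.3922


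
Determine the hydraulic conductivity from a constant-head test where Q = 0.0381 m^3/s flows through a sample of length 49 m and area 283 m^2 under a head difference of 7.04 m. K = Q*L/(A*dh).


From K = Q*L / (A*dh):
Numerator: Q*L = 0.0381 * 49 = 1.8669.
Denominator: A*dh = 283 * 7.04 = 1992.32.
K = 1.8669 / 1992.32 = 0.000937 m/s.

0.000937


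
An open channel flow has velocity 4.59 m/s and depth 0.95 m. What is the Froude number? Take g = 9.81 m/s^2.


The Froude number is defined as Fr = V / sqrt(g*y).
g*y = 9.81 * 0.95 = 9.3195.
sqrt(g*y) = sqrt(9.3195) = 3.0528.
Fr = 4.59 / 3.0528 = 1.5035.

1.5035


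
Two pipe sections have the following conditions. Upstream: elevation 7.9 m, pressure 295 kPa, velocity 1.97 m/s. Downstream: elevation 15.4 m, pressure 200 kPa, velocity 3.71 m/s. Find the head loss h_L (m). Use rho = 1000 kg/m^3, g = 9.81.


Total head at each section: H = z + p/(rho*g) + V^2/(2g).
H1 = 7.9 + 295*1000/(1000*9.81) + 1.97^2/(2*9.81)
   = 7.9 + 30.071 + 0.1978
   = 38.169 m.
H2 = 15.4 + 200*1000/(1000*9.81) + 3.71^2/(2*9.81)
   = 15.4 + 20.387 + 0.7015
   = 36.489 m.
h_L = H1 - H2 = 38.169 - 36.489 = 1.68 m.

1.68


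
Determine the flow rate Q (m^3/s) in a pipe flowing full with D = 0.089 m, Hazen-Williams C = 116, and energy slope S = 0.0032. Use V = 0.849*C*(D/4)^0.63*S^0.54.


For a full circular pipe, R = D/4 = 0.089/4 = 0.0222 m.
V = 0.849 * 116 * 0.0222^0.63 * 0.0032^0.54
  = 0.849 * 116 * 0.090953 * 0.044955
  = 0.4027 m/s.
Pipe area A = pi*D^2/4 = pi*0.089^2/4 = 0.0062 m^2.
Q = A * V = 0.0062 * 0.4027 = 0.0025 m^3/s.

0.0025


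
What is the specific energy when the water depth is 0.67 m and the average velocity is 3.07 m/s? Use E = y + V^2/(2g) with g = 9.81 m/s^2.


Specific energy E = y + V^2/(2g).
Velocity head = V^2/(2g) = 3.07^2 / (2*9.81) = 9.4249 / 19.62 = 0.4804 m.
E = 0.67 + 0.4804 = 1.1504 m.

1.1504


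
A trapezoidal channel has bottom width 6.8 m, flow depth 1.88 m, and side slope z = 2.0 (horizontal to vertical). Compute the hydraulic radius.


For a trapezoidal section with side slope z:
A = (b + z*y)*y = (6.8 + 2.0*1.88)*1.88 = 19.853 m^2.
P = b + 2*y*sqrt(1 + z^2) = 6.8 + 2*1.88*sqrt(1 + 2.0^2) = 15.208 m.
R = A/P = 19.853 / 15.208 = 1.3055 m.

1.3055


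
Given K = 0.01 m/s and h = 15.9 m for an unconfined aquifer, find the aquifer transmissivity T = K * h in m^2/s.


Transmissivity is defined as T = K * h.
T = 0.01 * 15.9
  = 0.159 m^2/s.

0.159


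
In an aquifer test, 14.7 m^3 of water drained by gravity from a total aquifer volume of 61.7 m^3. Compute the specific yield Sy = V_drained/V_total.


Specific yield Sy = Volume drained / Total volume.
Sy = 14.7 / 61.7
   = 0.2382.

0.2382


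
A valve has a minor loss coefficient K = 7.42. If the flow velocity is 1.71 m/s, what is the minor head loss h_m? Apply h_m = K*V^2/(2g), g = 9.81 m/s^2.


Minor loss formula: h_m = K * V^2/(2g).
V^2 = 1.71^2 = 2.9241.
V^2/(2g) = 2.9241 / 19.62 = 0.149 m.
h_m = 7.42 * 0.149 = 1.1059 m.

1.1059


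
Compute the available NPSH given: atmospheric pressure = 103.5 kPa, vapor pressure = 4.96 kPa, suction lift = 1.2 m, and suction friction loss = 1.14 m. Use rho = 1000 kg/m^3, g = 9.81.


NPSHa = p_atm/(rho*g) - z_s - hf_s - p_vap/(rho*g).
p_atm/(rho*g) = 103.5*1000 / (1000*9.81) = 10.55 m.
p_vap/(rho*g) = 4.96*1000 / (1000*9.81) = 0.506 m.
NPSHa = 10.55 - 1.2 - 1.14 - 0.506
      = 7.7 m.

7.7


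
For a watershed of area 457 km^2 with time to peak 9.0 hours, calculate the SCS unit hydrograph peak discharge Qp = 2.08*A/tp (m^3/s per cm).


SCS formula: Qp = 2.08 * A / tp.
Qp = 2.08 * 457 / 9.0
   = 950.56 / 9.0
   = 105.62 m^3/s per cm.

105.62


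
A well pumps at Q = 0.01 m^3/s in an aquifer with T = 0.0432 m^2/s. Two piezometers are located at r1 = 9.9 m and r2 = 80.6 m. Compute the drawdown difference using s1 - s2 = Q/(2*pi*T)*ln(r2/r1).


Thiem equation: s1 - s2 = Q/(2*pi*T) * ln(r2/r1).
ln(r2/r1) = ln(80.6/9.9) = 2.097.
Q/(2*pi*T) = 0.01 / (2*pi*0.0432) = 0.01 / 0.2714 = 0.0368.
s1 - s2 = 0.0368 * 2.097 = 0.0773 m.

0.0773


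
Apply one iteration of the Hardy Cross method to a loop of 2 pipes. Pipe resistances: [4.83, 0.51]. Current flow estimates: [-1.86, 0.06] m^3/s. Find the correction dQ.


Numerator terms (r*Q*|Q|): 4.83*-1.86*|-1.86| = -16.7099; 0.51*0.06*|0.06| = 0.0018.
Sum of numerator = -16.708.
Denominator terms (r*|Q|): 4.83*|-1.86| = 8.9838; 0.51*|0.06| = 0.0306.
2 * sum of denominator = 2 * 9.0144 = 18.0288.
dQ = --16.708 / 18.0288 = 0.9267 m^3/s.

0.9267


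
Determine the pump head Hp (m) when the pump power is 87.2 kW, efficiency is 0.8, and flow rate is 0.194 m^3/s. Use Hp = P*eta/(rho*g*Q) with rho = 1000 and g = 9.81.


Pump head formula: Hp = P * eta / (rho * g * Q).
Numerator: P * eta = 87.2 * 1000 * 0.8 = 69760.0 W.
Denominator: rho * g * Q = 1000 * 9.81 * 0.194 = 1903.14.
Hp = 69760.0 / 1903.14 = 36.66 m.

36.66


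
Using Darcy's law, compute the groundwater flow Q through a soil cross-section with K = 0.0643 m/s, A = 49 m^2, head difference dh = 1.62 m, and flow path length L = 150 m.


Darcy's law: Q = K * A * i, where i = dh/L.
Hydraulic gradient i = 1.62 / 150 = 0.0108.
Q = 0.0643 * 49 * 0.0108
  = 0.034 m^3/s.

0.034


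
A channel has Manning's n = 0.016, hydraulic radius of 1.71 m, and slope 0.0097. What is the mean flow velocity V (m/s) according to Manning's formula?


Manning's equation gives V = (1/n) * R^(2/3) * S^(1/2).
First, compute R^(2/3) = 1.71^(2/3) = 1.43.
Next, S^(1/2) = 0.0097^(1/2) = 0.098489.
Then 1/n = 1/0.016 = 62.5.
V = 62.5 * 1.43 * 0.098489 = 8.8023 m/s.

8.8023


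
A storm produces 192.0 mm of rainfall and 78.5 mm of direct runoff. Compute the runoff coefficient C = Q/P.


The runoff coefficient C = runoff depth / rainfall depth.
C = 78.5 / 192.0
  = 0.4089.

0.4089


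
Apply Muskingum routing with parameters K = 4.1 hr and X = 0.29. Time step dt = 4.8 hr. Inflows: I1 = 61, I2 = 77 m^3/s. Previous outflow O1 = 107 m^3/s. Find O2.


Muskingum coefficients:
denom = 2*K*(1-X) + dt = 2*4.1*(1-0.29) + 4.8 = 10.622.
C0 = (dt - 2*K*X)/denom = (4.8 - 2*4.1*0.29)/10.622 = 0.228.
C1 = (dt + 2*K*X)/denom = (4.8 + 2*4.1*0.29)/10.622 = 0.6758.
C2 = (2*K*(1-X) - dt)/denom = 0.0962.
O2 = C0*I2 + C1*I1 + C2*O1
   = 0.228*77 + 0.6758*61 + 0.0962*107
   = 69.07 m^3/s.

69.07


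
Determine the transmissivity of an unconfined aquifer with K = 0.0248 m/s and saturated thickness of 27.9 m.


Transmissivity is defined as T = K * h.
T = 0.0248 * 27.9
  = 0.6919 m^2/s.

0.6919


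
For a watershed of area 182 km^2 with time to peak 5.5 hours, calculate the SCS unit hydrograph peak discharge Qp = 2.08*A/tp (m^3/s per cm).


SCS formula: Qp = 2.08 * A / tp.
Qp = 2.08 * 182 / 5.5
   = 378.56 / 5.5
   = 68.83 m^3/s per cm.

68.83


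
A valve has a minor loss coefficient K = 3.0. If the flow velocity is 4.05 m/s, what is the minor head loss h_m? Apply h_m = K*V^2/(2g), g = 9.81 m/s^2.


Minor loss formula: h_m = K * V^2/(2g).
V^2 = 4.05^2 = 16.4025.
V^2/(2g) = 16.4025 / 19.62 = 0.836 m.
h_m = 3.0 * 0.836 = 2.508 m.

2.508


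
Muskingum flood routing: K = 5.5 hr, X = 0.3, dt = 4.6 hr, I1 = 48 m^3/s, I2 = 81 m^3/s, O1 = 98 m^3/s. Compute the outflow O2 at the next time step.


Muskingum coefficients:
denom = 2*K*(1-X) + dt = 2*5.5*(1-0.3) + 4.6 = 12.3.
C0 = (dt - 2*K*X)/denom = (4.6 - 2*5.5*0.3)/12.3 = 0.1057.
C1 = (dt + 2*K*X)/denom = (4.6 + 2*5.5*0.3)/12.3 = 0.6423.
C2 = (2*K*(1-X) - dt)/denom = 0.252.
O2 = C0*I2 + C1*I1 + C2*O1
   = 0.1057*81 + 0.6423*48 + 0.252*98
   = 64.09 m^3/s.

64.09


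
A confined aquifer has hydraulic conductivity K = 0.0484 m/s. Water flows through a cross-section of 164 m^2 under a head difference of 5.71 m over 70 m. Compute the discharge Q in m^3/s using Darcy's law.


Darcy's law: Q = K * A * i, where i = dh/L.
Hydraulic gradient i = 5.71 / 70 = 0.081571.
Q = 0.0484 * 164 * 0.081571
  = 0.6475 m^3/s.

0.6475


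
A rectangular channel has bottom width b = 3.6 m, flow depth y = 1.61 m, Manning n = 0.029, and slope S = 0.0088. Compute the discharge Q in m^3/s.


For a rectangular channel, the cross-sectional area A = b * y = 3.6 * 1.61 = 5.8 m^2.
The wetted perimeter P = b + 2y = 3.6 + 2*1.61 = 6.82 m.
Hydraulic radius R = A/P = 5.8/6.82 = 0.8499 m.
Velocity V = (1/n)*R^(2/3)*S^(1/2) = (1/0.029)*0.8499^(2/3)*0.0088^(1/2) = 2.9023 m/s.
Discharge Q = A * V = 5.8 * 2.9023 = 16.822 m^3/s.

16.822


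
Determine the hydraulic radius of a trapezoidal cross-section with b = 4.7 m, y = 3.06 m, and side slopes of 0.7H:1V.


For a trapezoidal section with side slope z:
A = (b + z*y)*y = (4.7 + 0.7*3.06)*3.06 = 20.937 m^2.
P = b + 2*y*sqrt(1 + z^2) = 4.7 + 2*3.06*sqrt(1 + 0.7^2) = 12.17 m.
R = A/P = 20.937 / 12.17 = 1.7203 m.

1.7203


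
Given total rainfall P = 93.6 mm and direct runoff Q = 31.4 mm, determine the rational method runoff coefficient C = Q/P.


The runoff coefficient C = runoff depth / rainfall depth.
C = 31.4 / 93.6
  = 0.3355.

0.3355


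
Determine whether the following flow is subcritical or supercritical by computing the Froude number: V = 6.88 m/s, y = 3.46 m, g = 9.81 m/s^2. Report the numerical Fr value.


The Froude number is defined as Fr = V / sqrt(g*y).
g*y = 9.81 * 3.46 = 33.9426.
sqrt(g*y) = sqrt(33.9426) = 5.826.
Fr = 6.88 / 5.826 = 1.1809.
Since Fr > 1, the flow is supercritical.

1.1809


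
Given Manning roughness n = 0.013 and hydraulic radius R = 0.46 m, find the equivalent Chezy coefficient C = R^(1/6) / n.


The Chezy coefficient relates to Manning's n through C = R^(1/6) / n.
R^(1/6) = 0.46^(1/6) = 0.878604.
C = 0.878604 / 0.013 = 67.58 m^(1/2)/s.

67.58


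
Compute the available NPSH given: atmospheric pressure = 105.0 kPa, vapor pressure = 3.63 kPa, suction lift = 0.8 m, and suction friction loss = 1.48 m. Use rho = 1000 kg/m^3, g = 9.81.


NPSHa = p_atm/(rho*g) - z_s - hf_s - p_vap/(rho*g).
p_atm/(rho*g) = 105.0*1000 / (1000*9.81) = 10.703 m.
p_vap/(rho*g) = 3.63*1000 / (1000*9.81) = 0.37 m.
NPSHa = 10.703 - 0.8 - 1.48 - 0.37
      = 8.05 m.

8.05


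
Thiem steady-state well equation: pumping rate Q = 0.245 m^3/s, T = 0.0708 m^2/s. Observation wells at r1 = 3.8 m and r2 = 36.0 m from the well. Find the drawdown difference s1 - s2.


Thiem equation: s1 - s2 = Q/(2*pi*T) * ln(r2/r1).
ln(r2/r1) = ln(36.0/3.8) = 2.2485.
Q/(2*pi*T) = 0.245 / (2*pi*0.0708) = 0.245 / 0.4448 = 0.5507.
s1 - s2 = 0.5507 * 2.2485 = 1.2384 m.

1.2384


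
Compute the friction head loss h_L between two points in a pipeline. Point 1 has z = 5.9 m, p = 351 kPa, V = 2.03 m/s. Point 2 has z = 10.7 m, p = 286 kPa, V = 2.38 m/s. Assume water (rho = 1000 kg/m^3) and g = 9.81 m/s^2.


Total head at each section: H = z + p/(rho*g) + V^2/(2g).
H1 = 5.9 + 351*1000/(1000*9.81) + 2.03^2/(2*9.81)
   = 5.9 + 35.78 + 0.21
   = 41.89 m.
H2 = 10.7 + 286*1000/(1000*9.81) + 2.38^2/(2*9.81)
   = 10.7 + 29.154 + 0.2887
   = 40.143 m.
h_L = H1 - H2 = 41.89 - 40.143 = 1.747 m.

1.747


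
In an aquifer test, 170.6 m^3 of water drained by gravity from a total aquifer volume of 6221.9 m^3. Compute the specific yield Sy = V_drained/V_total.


Specific yield Sy = Volume drained / Total volume.
Sy = 170.6 / 6221.9
   = 0.0274.

0.0274


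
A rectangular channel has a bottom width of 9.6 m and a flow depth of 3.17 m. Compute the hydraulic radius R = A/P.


For a rectangular section:
Flow area A = b * y = 9.6 * 3.17 = 30.43 m^2.
Wetted perimeter P = b + 2y = 9.6 + 2*3.17 = 15.94 m.
Hydraulic radius R = A/P = 30.43 / 15.94 = 1.9092 m.

1.9092


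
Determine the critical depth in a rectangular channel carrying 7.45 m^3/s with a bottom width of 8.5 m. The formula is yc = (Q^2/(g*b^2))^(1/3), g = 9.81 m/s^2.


Using yc = (Q^2 / (g * b^2))^(1/3):
Q^2 = 7.45^2 = 55.5.
g * b^2 = 9.81 * 8.5^2 = 9.81 * 72.25 = 708.77.
Q^2 / (g*b^2) = 55.5 / 708.77 = 0.0783.
yc = 0.0783^(1/3) = 0.4278 m.

0.4278


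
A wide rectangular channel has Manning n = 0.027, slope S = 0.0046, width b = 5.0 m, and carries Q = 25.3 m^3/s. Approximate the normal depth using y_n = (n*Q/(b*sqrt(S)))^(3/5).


We use the wide-channel approximation y_n = (n*Q/(b*sqrt(S)))^(3/5).
sqrt(S) = sqrt(0.0046) = 0.067823.
Numerator: n*Q = 0.027 * 25.3 = 0.6831.
Denominator: b*sqrt(S) = 5.0 * 0.067823 = 0.339115.
arg = 2.0144.
y_n = 2.0144^(3/5) = 1.5222 m.

1.5222


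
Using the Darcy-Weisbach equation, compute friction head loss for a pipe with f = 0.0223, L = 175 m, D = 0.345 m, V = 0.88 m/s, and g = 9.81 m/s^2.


Darcy-Weisbach equation: h_f = f * (L/D) * V^2/(2g).
f * L/D = 0.0223 * 175/0.345 = 11.3116.
V^2/(2g) = 0.88^2 / (2*9.81) = 0.7744 / 19.62 = 0.0395 m.
h_f = 11.3116 * 0.0395 = 0.446 m.

0.446


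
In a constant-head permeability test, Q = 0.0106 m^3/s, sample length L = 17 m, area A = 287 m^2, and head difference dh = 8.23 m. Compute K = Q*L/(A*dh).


From K = Q*L / (A*dh):
Numerator: Q*L = 0.0106 * 17 = 0.1802.
Denominator: A*dh = 287 * 8.23 = 2362.01.
K = 0.1802 / 2362.01 = 7.6e-05 m/s.

7.6e-05


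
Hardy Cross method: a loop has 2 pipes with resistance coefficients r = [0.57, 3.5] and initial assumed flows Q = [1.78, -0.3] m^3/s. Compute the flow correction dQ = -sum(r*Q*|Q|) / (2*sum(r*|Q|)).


Numerator terms (r*Q*|Q|): 0.57*1.78*|1.78| = 1.806; 3.5*-0.3*|-0.3| = -0.315.
Sum of numerator = 1.491.
Denominator terms (r*|Q|): 0.57*|1.78| = 1.0146; 3.5*|-0.3| = 1.05.
2 * sum of denominator = 2 * 2.0646 = 4.1292.
dQ = -1.491 / 4.1292 = -0.3611 m^3/s.

-0.3611


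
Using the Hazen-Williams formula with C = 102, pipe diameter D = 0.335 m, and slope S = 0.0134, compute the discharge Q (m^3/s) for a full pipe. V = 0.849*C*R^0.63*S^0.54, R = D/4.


For a full circular pipe, R = D/4 = 0.335/4 = 0.0838 m.
V = 0.849 * 102 * 0.0838^0.63 * 0.0134^0.54
  = 0.849 * 102 * 0.209643 * 0.097417
  = 1.7686 m/s.
Pipe area A = pi*D^2/4 = pi*0.335^2/4 = 0.0881 m^2.
Q = A * V = 0.0881 * 1.7686 = 0.1559 m^3/s.

0.1559


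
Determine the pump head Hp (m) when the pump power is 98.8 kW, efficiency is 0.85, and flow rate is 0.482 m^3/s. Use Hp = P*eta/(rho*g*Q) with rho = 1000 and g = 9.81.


Pump head formula: Hp = P * eta / (rho * g * Q).
Numerator: P * eta = 98.8 * 1000 * 0.85 = 83980.0 W.
Denominator: rho * g * Q = 1000 * 9.81 * 0.482 = 4728.42.
Hp = 83980.0 / 4728.42 = 17.76 m.

17.76


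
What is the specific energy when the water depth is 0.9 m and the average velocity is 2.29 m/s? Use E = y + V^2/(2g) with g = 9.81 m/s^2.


Specific energy E = y + V^2/(2g).
Velocity head = V^2/(2g) = 2.29^2 / (2*9.81) = 5.2441 / 19.62 = 0.2673 m.
E = 0.9 + 0.2673 = 1.1673 m.

1.1673


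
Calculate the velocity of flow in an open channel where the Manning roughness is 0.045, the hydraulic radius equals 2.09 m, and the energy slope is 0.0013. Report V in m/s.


Manning's equation gives V = (1/n) * R^(2/3) * S^(1/2).
First, compute R^(2/3) = 2.09^(2/3) = 1.6347.
Next, S^(1/2) = 0.0013^(1/2) = 0.036056.
Then 1/n = 1/0.045 = 22.22.
V = 22.22 * 1.6347 * 0.036056 = 1.3098 m/s.

1.3098


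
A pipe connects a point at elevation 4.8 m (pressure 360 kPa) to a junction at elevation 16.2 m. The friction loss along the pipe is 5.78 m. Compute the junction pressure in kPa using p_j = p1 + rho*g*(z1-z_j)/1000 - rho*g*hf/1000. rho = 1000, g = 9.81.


Junction pressure: p_j = p1 + rho*g*(z1 - z_j)/1000 - rho*g*hf/1000.
Elevation term = 1000*9.81*(4.8 - 16.2)/1000 = -111.834 kPa.
Friction term = 1000*9.81*5.78/1000 = 56.702 kPa.
p_j = 360 + -111.834 - 56.702 = 191.46 kPa.

191.46


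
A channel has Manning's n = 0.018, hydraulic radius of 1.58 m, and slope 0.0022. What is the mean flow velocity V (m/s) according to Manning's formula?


Manning's equation gives V = (1/n) * R^(2/3) * S^(1/2).
First, compute R^(2/3) = 1.58^(2/3) = 1.3566.
Next, S^(1/2) = 0.0022^(1/2) = 0.046904.
Then 1/n = 1/0.018 = 55.56.
V = 55.56 * 1.3566 * 0.046904 = 3.5349 m/s.

3.5349


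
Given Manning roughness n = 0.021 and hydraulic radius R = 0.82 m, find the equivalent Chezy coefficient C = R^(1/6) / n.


The Chezy coefficient relates to Manning's n through C = R^(1/6) / n.
R^(1/6) = 0.82^(1/6) = 0.967466.
C = 0.967466 / 0.021 = 46.07 m^(1/2)/s.

46.07


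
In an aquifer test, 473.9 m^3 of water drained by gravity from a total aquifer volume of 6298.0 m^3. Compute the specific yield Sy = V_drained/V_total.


Specific yield Sy = Volume drained / Total volume.
Sy = 473.9 / 6298.0
   = 0.0752.

0.0752


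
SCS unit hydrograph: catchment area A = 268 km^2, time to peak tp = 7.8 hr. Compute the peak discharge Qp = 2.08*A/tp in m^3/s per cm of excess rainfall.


SCS formula: Qp = 2.08 * A / tp.
Qp = 2.08 * 268 / 7.8
   = 557.44 / 7.8
   = 71.47 m^3/s per cm.

71.47


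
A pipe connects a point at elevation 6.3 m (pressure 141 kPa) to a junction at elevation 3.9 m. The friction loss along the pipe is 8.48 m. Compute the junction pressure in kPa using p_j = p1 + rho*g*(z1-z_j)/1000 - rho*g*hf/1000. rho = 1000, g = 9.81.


Junction pressure: p_j = p1 + rho*g*(z1 - z_j)/1000 - rho*g*hf/1000.
Elevation term = 1000*9.81*(6.3 - 3.9)/1000 = 23.544 kPa.
Friction term = 1000*9.81*8.48/1000 = 83.189 kPa.
p_j = 141 + 23.544 - 83.189 = 81.36 kPa.

81.36


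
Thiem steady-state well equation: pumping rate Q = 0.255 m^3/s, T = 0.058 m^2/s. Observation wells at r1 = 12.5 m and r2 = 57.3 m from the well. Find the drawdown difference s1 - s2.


Thiem equation: s1 - s2 = Q/(2*pi*T) * ln(r2/r1).
ln(r2/r1) = ln(57.3/12.5) = 1.5226.
Q/(2*pi*T) = 0.255 / (2*pi*0.058) = 0.255 / 0.3644 = 0.6997.
s1 - s2 = 0.6997 * 1.5226 = 1.0654 m.

1.0654


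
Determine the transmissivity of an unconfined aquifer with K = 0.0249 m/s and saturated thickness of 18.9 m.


Transmissivity is defined as T = K * h.
T = 0.0249 * 18.9
  = 0.4706 m^2/s.

0.4706


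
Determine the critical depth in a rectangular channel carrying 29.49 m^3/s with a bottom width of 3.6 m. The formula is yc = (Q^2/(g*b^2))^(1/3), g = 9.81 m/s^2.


Using yc = (Q^2 / (g * b^2))^(1/3):
Q^2 = 29.49^2 = 869.66.
g * b^2 = 9.81 * 3.6^2 = 9.81 * 12.96 = 127.14.
Q^2 / (g*b^2) = 869.66 / 127.14 = 6.8402.
yc = 6.8402^(1/3) = 1.8983 m.

1.8983


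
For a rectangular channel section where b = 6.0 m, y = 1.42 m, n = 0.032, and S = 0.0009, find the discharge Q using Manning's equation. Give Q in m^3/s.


For a rectangular channel, the cross-sectional area A = b * y = 6.0 * 1.42 = 8.52 m^2.
The wetted perimeter P = b + 2y = 6.0 + 2*1.42 = 8.84 m.
Hydraulic radius R = A/P = 8.52/8.84 = 0.9638 m.
Velocity V = (1/n)*R^(2/3)*S^(1/2) = (1/0.032)*0.9638^(2/3)*0.0009^(1/2) = 0.9147 m/s.
Discharge Q = A * V = 8.52 * 0.9147 = 7.794 m^3/s.

7.794


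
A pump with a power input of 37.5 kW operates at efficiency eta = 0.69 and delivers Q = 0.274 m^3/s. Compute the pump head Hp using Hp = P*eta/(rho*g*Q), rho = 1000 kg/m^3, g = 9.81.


Pump head formula: Hp = P * eta / (rho * g * Q).
Numerator: P * eta = 37.5 * 1000 * 0.69 = 25875.0 W.
Denominator: rho * g * Q = 1000 * 9.81 * 0.274 = 2687.94.
Hp = 25875.0 / 2687.94 = 9.63 m.

9.63


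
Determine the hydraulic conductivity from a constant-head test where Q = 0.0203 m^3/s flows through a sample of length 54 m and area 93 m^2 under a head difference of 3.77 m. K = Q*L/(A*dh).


From K = Q*L / (A*dh):
Numerator: Q*L = 0.0203 * 54 = 1.0962.
Denominator: A*dh = 93 * 3.77 = 350.61.
K = 1.0962 / 350.61 = 0.003127 m/s.

0.003127


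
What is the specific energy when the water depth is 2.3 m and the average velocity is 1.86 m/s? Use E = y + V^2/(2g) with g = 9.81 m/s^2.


Specific energy E = y + V^2/(2g).
Velocity head = V^2/(2g) = 1.86^2 / (2*9.81) = 3.4596 / 19.62 = 0.1763 m.
E = 2.3 + 0.1763 = 2.4763 m.

2.4763


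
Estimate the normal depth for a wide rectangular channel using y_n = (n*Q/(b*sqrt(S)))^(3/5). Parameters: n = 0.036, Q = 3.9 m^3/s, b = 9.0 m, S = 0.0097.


We use the wide-channel approximation y_n = (n*Q/(b*sqrt(S)))^(3/5).
sqrt(S) = sqrt(0.0097) = 0.098489.
Numerator: n*Q = 0.036 * 3.9 = 0.1404.
Denominator: b*sqrt(S) = 9.0 * 0.098489 = 0.886401.
arg = 0.1584.
y_n = 0.1584^(3/5) = 0.331 m.

0.331


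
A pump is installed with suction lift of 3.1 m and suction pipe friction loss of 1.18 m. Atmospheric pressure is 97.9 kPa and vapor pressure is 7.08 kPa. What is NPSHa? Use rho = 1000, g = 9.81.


NPSHa = p_atm/(rho*g) - z_s - hf_s - p_vap/(rho*g).
p_atm/(rho*g) = 97.9*1000 / (1000*9.81) = 9.98 m.
p_vap/(rho*g) = 7.08*1000 / (1000*9.81) = 0.722 m.
NPSHa = 9.98 - 3.1 - 1.18 - 0.722
      = 4.98 m.

4.98


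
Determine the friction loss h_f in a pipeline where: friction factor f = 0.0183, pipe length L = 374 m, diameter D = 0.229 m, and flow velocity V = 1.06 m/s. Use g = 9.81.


Darcy-Weisbach equation: h_f = f * (L/D) * V^2/(2g).
f * L/D = 0.0183 * 374/0.229 = 29.8873.
V^2/(2g) = 1.06^2 / (2*9.81) = 1.1236 / 19.62 = 0.0573 m.
h_f = 29.8873 * 0.0573 = 1.712 m.

1.712


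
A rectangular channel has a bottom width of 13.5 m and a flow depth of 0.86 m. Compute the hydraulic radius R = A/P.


For a rectangular section:
Flow area A = b * y = 13.5 * 0.86 = 11.61 m^2.
Wetted perimeter P = b + 2y = 13.5 + 2*0.86 = 15.22 m.
Hydraulic radius R = A/P = 11.61 / 15.22 = 0.7628 m.

0.7628


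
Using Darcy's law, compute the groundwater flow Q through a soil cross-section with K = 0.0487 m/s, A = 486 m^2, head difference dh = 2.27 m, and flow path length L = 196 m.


Darcy's law: Q = K * A * i, where i = dh/L.
Hydraulic gradient i = 2.27 / 196 = 0.011582.
Q = 0.0487 * 486 * 0.011582
  = 0.2741 m^3/s.

0.2741


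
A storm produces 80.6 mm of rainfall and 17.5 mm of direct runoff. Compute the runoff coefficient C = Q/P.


The runoff coefficient C = runoff depth / rainfall depth.
C = 17.5 / 80.6
  = 0.2171.

0.2171


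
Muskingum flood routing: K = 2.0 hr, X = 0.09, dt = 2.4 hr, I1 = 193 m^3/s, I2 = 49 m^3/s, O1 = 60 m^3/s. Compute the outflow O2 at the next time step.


Muskingum coefficients:
denom = 2*K*(1-X) + dt = 2*2.0*(1-0.09) + 2.4 = 6.04.
C0 = (dt - 2*K*X)/denom = (2.4 - 2*2.0*0.09)/6.04 = 0.3377.
C1 = (dt + 2*K*X)/denom = (2.4 + 2*2.0*0.09)/6.04 = 0.457.
C2 = (2*K*(1-X) - dt)/denom = 0.2053.
O2 = C0*I2 + C1*I1 + C2*O1
   = 0.3377*49 + 0.457*193 + 0.2053*60
   = 117.06 m^3/s.

117.06
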